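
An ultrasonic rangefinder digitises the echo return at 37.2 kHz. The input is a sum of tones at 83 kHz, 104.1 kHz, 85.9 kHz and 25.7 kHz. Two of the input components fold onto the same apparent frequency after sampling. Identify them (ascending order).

25.7 kHz, 85.9 kHz

fs/2 = 18.6 kHz.
83 kHz mod fs = 8.6 kHz.
8.6 kHz ≤ fs/2 = 18.6 kHz, appears at 8.6 kHz.
104.1 kHz mod fs = 29.7 kHz.
29.7 kHz > fs/2 = 18.6 kHz, folds to fs − 29.7 kHz = 7.5 kHz.
85.9 kHz mod fs = 11.5 kHz.
11.5 kHz ≤ fs/2 = 18.6 kHz, appears at 11.5 kHz.
25.7 kHz > fs/2 = 18.6 kHz, folds to fs − 25.7 kHz = 11.5 kHz.
25.7 kHz and 85.9 kHz both map to 11.5 kHz.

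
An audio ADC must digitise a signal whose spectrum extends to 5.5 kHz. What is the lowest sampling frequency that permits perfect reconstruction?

Nyquist rate = 2 × 5.5 kHz = 11 kHz.

11 kHz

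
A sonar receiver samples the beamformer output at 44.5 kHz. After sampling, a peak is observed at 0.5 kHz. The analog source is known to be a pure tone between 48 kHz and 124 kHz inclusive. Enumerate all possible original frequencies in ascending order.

88.5 kHz, 89.5 kHz

Frequencies that alias to 0.5 kHz are k·fs ± 0.5 kHz for integer k ≥ 0.
k=0: 0.5 kHz.
k=1: 44 kHz, 45 kHz.
k=2: 88.5 kHz, 89.5 kHz.
k=3: 133 kHz, 134 kHz.
Within [48 kHz, 124 kHz]: 88.5 kHz, 89.5 kHz.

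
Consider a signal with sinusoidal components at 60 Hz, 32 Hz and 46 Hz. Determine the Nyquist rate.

120 Hz

Highest-frequency component: 60 Hz.
Nyquist rate = 2 × 60 Hz = 120 Hz.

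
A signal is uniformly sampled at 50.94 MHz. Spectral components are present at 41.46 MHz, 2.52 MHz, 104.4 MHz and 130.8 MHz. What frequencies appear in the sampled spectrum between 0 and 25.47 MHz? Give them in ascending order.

2.52 MHz, 9.48 MHz, 22.02 MHz

fs/2 = 25.47 MHz.
41.46 MHz > fs/2 = 25.47 MHz, folds to fs − 41.46 MHz = 9.48 MHz.
2.52 MHz ≤ fs/2 = 25.47 MHz, passes unchanged.
104.4 MHz mod fs = 2.52 MHz.
2.52 MHz ≤ fs/2 = 25.47 MHz, appears at 2.52 MHz.
130.8 MHz mod fs = 28.92 MHz.
28.92 MHz > fs/2 = 25.47 MHz, folds to fs − 28.92 MHz = 22.02 MHz.
Distinct values: {2.52 MHz, 9.48 MHz, 22.02 MHz}.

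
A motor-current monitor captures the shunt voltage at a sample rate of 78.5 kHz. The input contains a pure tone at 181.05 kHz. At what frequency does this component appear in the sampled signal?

24.05 kHz

181.05 kHz mod fs = 24.05 kHz.
24.05 kHz ≤ fs/2 = 39.25 kHz, appears at 24.05 kHz.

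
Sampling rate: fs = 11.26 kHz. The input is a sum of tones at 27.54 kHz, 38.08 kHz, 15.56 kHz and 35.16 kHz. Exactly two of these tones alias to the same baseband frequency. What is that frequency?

fs/2 = 5.63 kHz.
27.54 kHz mod fs = 5.02 kHz.
5.02 kHz ≤ fs/2 = 5.63 kHz, appears at 5.02 kHz.
38.08 kHz mod fs = 4.3 kHz.
4.3 kHz ≤ fs/2 = 5.63 kHz, appears at 4.3 kHz.
15.56 kHz mod fs = 4.3 kHz.
4.3 kHz ≤ fs/2 = 5.63 kHz, appears at 4.3 kHz.
35.16 kHz mod fs = 1.38 kHz.
1.38 kHz ≤ fs/2 = 5.63 kHz, appears at 1.38 kHz.
15.56 kHz and 38.08 kHz both map to 4.3 kHz.

4.3 kHz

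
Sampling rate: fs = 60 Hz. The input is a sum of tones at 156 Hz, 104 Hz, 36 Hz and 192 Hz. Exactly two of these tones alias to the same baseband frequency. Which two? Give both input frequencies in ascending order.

36 Hz, 156 Hz

fs/2 = 30 Hz.
156 Hz mod fs = 36 Hz.
36 Hz > fs/2 = 30 Hz, folds to fs − 36 Hz = 24 Hz.
104 Hz mod fs = 44 Hz.
44 Hz > fs/2 = 30 Hz, folds to fs − 44 Hz = 16 Hz.
36 Hz > fs/2 = 30 Hz, folds to fs − 36 Hz = 24 Hz.
192 Hz mod fs = 12 Hz.
12 Hz ≤ fs/2 = 30 Hz, appears at 12 Hz.
36 Hz and 156 Hz both map to 24 Hz.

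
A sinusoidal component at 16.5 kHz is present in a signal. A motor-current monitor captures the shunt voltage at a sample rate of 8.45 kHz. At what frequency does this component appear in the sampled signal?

16.5 kHz mod fs = 8.05 kHz.
8.05 kHz > fs/2 = 4.225 kHz, folds to fs − 8.05 kHz = 0.4 kHz.

0.4 kHz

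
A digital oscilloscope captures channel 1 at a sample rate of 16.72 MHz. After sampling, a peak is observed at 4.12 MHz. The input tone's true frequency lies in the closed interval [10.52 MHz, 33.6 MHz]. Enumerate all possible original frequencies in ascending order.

12.6 MHz, 20.84 MHz, 29.32 MHz

Frequencies that alias to 4.12 MHz are k·fs ± 4.12 MHz for integer k ≥ 0.
k=0: 4.12 MHz.
k=1: 12.6 MHz, 20.84 MHz.
k=2: 29.32 MHz, 37.56 MHz.
k=3: 46.04 MHz, 54.28 MHz.
Within [10.52 MHz, 33.6 MHz]: 12.6 MHz, 20.84 MHz, 29.32 MHz.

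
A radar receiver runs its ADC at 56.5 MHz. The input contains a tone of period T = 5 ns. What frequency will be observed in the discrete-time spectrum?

26 MHz

T = 5 ns → f = 1/T = 200 MHz.
200 MHz mod fs = 30.5 MHz.
30.5 MHz > fs/2 = 28.25 MHz, folds to fs − 30.5 MHz = 26 MHz.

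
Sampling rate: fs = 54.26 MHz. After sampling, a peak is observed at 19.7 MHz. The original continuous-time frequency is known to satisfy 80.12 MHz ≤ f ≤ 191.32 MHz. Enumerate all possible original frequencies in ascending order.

88.82 MHz, 128.22 MHz, 143.08 MHz, 182.48 MHz

Frequencies that alias to 19.7 MHz are k·fs ± 19.7 MHz for integer k ≥ 0.
k=0: 19.7 MHz.
k=1: 34.56 MHz, 73.96 MHz.
k=2: 88.82 MHz, 128.22 MHz.
k=3: 143.08 MHz, 182.48 MHz.
k=4: 197.34 MHz, 236.74 MHz.
Within [80.12 MHz, 191.32 MHz]: 88.82 MHz, 128.22 MHz, 143.08 MHz, 182.48 MHz.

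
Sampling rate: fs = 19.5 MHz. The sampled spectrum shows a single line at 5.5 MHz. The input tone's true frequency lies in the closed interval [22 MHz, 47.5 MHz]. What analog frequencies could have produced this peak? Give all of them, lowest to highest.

25 MHz, 33.5 MHz, 44.5 MHz

Frequencies that alias to 5.5 MHz are k·fs ± 5.5 MHz for integer k ≥ 0.
k=0: 5.5 MHz.
k=1: 14 MHz, 25 MHz.
k=2: 33.5 MHz, 44.5 MHz.
k=3: 53 MHz, 64 MHz.
Within [22 MHz, 47.5 MHz]: 25 MHz, 33.5 MHz, 44.5 MHz.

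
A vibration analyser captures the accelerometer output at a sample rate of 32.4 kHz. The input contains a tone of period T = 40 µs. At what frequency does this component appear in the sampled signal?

7.4 kHz

T = 40 µs → f = 1/T = 25 kHz.
25 kHz > fs/2 = 16.2 kHz, folds to fs − 25 kHz = 7.4 kHz.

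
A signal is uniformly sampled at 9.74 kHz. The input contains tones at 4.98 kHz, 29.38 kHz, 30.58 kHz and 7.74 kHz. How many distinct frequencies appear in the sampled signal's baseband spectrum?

4

fs/2 = 4.87 kHz.
4.98 kHz > fs/2 = 4.87 kHz, folds to fs − 4.98 kHz = 4.76 kHz.
29.38 kHz mod fs = 0.16 kHz.
0.16 kHz ≤ fs/2 = 4.87 kHz, appears at 0.16 kHz.
30.58 kHz mod fs = 1.36 kHz.
1.36 kHz ≤ fs/2 = 4.87 kHz, appears at 1.36 kHz.
7.74 kHz > fs/2 = 4.87 kHz, folds to fs − 7.74 kHz = 2 kHz.
Distinct values: {0.16 kHz, 1.36 kHz, 2 kHz, 4.76 kHz} → 4.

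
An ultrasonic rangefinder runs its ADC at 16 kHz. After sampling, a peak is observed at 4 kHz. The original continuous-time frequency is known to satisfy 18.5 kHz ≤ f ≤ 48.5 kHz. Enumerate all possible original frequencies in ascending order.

Frequencies that alias to 4 kHz are k·fs ± 4 kHz for integer k ≥ 0.
k=0: 4 kHz.
k=1: 12 kHz, 20 kHz.
k=2: 28 kHz, 36 kHz.
k=3: 44 kHz, 52 kHz.
k=4: 60 kHz, 68 kHz.
Within [18.5 kHz, 48.5 kHz]: 20 kHz, 28 kHz, 36 kHz, 44 kHz.

20 kHz, 28 kHz, 36 kHz, 44 kHz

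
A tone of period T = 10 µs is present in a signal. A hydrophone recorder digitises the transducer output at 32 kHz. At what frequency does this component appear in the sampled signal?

T = 10 µs → f = 1/T = 100 kHz.
100 kHz mod fs = 4 kHz.
4 kHz ≤ fs/2 = 16 kHz, appears at 4 kHz.

4 kHz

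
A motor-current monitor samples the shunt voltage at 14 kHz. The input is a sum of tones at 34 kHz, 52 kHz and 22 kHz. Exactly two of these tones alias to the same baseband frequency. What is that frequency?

fs/2 = 7 kHz.
34 kHz mod fs = 6 kHz.
6 kHz ≤ fs/2 = 7 kHz, appears at 6 kHz.
52 kHz mod fs = 10 kHz.
10 kHz > fs/2 = 7 kHz, folds to fs − 10 kHz = 4 kHz.
22 kHz mod fs = 8 kHz.
8 kHz > fs/2 = 7 kHz, folds to fs − 8 kHz = 6 kHz.
22 kHz and 34 kHz both map to 6 kHz.

6 kHz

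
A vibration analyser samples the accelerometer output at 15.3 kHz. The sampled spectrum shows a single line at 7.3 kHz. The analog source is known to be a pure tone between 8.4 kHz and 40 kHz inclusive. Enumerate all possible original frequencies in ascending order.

22.6 kHz, 23.3 kHz, 37.9 kHz, 38.6 kHz

Frequencies that alias to 7.3 kHz are k·fs ± 7.3 kHz for integer k ≥ 0.
k=0: 7.3 kHz.
k=1: 8 kHz, 22.6 kHz.
k=2: 23.3 kHz, 37.9 kHz.
k=3: 38.6 kHz, 53.2 kHz.
k=4: 53.9 kHz, 68.5 kHz.
Within [8.4 kHz, 40 kHz]: 22.6 kHz, 23.3 kHz, 37.9 kHz, 38.6 kHz.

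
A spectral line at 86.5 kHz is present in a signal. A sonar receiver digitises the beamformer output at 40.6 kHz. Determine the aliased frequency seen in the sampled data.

86.5 kHz mod fs = 5.3 kHz.
5.3 kHz ≤ fs/2 = 20.3 kHz, appears at 5.3 kHz.

5.3 kHz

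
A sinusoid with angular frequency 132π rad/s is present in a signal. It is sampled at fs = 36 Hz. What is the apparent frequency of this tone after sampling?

6 Hz

ω = 132π rad/s → f = ω/(2π) = 66 Hz.
66 Hz mod fs = 30 Hz.
30 Hz > fs/2 = 18 Hz, folds to fs − 30 Hz = 6 Hz.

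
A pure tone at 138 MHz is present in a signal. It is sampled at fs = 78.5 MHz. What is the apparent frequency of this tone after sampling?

19 MHz

138 MHz mod fs = 59.5 MHz.
59.5 MHz > fs/2 = 39.25 MHz, folds to fs − 59.5 MHz = 19 MHz.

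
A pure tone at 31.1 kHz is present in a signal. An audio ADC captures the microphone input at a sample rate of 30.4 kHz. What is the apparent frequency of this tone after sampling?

0.7 kHz

31.1 kHz mod fs = 0.7 kHz.
0.7 kHz ≤ fs/2 = 15.2 kHz, appears at 0.7 kHz.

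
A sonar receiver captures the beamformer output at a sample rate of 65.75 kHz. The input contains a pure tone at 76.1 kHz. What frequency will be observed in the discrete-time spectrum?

76.1 kHz mod fs = 10.35 kHz.
10.35 kHz ≤ fs/2 = 32.875 kHz, appears at 10.35 kHz.

10.35 kHz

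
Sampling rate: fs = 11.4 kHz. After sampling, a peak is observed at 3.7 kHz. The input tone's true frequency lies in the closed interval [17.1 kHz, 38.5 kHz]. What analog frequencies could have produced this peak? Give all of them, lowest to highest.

Frequencies that alias to 3.7 kHz are k·fs ± 3.7 kHz for integer k ≥ 0.
k=0: 3.7 kHz.
k=1: 7.7 kHz, 15.1 kHz.
k=2: 19.1 kHz, 26.5 kHz.
k=3: 30.5 kHz, 37.9 kHz.
k=4: 41.9 kHz, 49.3 kHz.
Within [17.1 kHz, 38.5 kHz]: 19.1 kHz, 26.5 kHz, 30.5 kHz, 37.9 kHz.

19.1 kHz, 26.5 kHz, 30.5 kHz, 37.9 kHz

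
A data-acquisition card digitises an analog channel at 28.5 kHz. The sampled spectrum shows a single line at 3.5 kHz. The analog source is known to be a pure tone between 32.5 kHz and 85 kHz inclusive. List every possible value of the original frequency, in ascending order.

Frequencies that alias to 3.5 kHz are k·fs ± 3.5 kHz for integer k ≥ 0.
k=0: 3.5 kHz.
k=1: 25 kHz, 32 kHz.
k=2: 53.5 kHz, 60.5 kHz.
k=3: 82 kHz, 89 kHz.
k=4: 110.5 kHz, 117.5 kHz.
Within [32.5 kHz, 85 kHz]: 53.5 kHz, 60.5 kHz, 82 kHz.

53.5 kHz, 60.5 kHz, 82 kHz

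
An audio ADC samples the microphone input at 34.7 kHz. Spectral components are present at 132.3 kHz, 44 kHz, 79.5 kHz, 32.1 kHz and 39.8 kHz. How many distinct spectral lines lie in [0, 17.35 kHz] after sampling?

fs/2 = 17.35 kHz.
132.3 kHz mod fs = 28.2 kHz.
28.2 kHz > fs/2 = 17.35 kHz, folds to fs − 28.2 kHz = 6.5 kHz.
44 kHz mod fs = 9.3 kHz.
9.3 kHz ≤ fs/2 = 17.35 kHz, appears at 9.3 kHz.
79.5 kHz mod fs = 10.1 kHz.
10.1 kHz ≤ fs/2 = 17.35 kHz, appears at 10.1 kHz.
32.1 kHz > fs/2 = 17.35 kHz, folds to fs − 32.1 kHz = 2.6 kHz.
39.8 kHz mod fs = 5.1 kHz.
5.1 kHz ≤ fs/2 = 17.35 kHz, appears at 5.1 kHz.
Distinct values: {2.6 kHz, 5.1 kHz, 6.5 kHz, 9.3 kHz, 10.1 kHz} → 5.

5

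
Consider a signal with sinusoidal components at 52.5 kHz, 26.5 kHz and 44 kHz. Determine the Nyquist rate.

Highest-frequency component: 52.5 kHz.
Nyquist rate = 2 × 52.5 kHz = 105 kHz.

105 kHz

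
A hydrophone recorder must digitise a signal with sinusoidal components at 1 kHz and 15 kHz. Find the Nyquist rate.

Highest-frequency component: 15 kHz.
Nyquist rate = 2 × 15 kHz = 30 kHz.

30 kHz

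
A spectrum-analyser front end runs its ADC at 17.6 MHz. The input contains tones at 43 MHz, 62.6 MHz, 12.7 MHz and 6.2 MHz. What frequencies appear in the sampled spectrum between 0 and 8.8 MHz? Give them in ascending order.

4.9 MHz, 6.2 MHz, 7.8 MHz

fs/2 = 8.8 MHz.
43 MHz mod fs = 7.8 MHz.
7.8 MHz ≤ fs/2 = 8.8 MHz, appears at 7.8 MHz.
62.6 MHz mod fs = 9.8 MHz.
9.8 MHz > fs/2 = 8.8 MHz, folds to fs − 9.8 MHz = 7.8 MHz.
12.7 MHz > fs/2 = 8.8 MHz, folds to fs − 12.7 MHz = 4.9 MHz.
6.2 MHz ≤ fs/2 = 8.8 MHz, passes unchanged.
Distinct values: {4.9 MHz, 6.2 MHz, 7.8 MHz}.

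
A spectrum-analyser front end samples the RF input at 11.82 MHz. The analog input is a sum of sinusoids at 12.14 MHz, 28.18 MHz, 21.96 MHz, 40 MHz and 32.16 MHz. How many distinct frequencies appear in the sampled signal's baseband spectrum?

fs/2 = 5.91 MHz.
12.14 MHz mod fs = 0.32 MHz.
0.32 MHz ≤ fs/2 = 5.91 MHz, appears at 0.32 MHz.
28.18 MHz mod fs = 4.54 MHz.
4.54 MHz ≤ fs/2 = 5.91 MHz, appears at 4.54 MHz.
21.96 MHz mod fs = 10.14 MHz.
10.14 MHz > fs/2 = 5.91 MHz, folds to fs − 10.14 MHz = 1.68 MHz.
40 MHz mod fs = 4.54 MHz.
4.54 MHz ≤ fs/2 = 5.91 MHz, appears at 4.54 MHz.
32.16 MHz mod fs = 8.52 MHz.
8.52 MHz > fs/2 = 5.91 MHz, folds to fs − 8.52 MHz = 3.3 MHz.
Distinct values: {0.32 MHz, 1.68 MHz, 3.3 MHz, 4.54 MHz} → 4.

4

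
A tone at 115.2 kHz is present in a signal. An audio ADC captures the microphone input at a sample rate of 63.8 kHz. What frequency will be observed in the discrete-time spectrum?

115.2 kHz mod fs = 51.4 kHz.
51.4 kHz > fs/2 = 31.9 kHz, folds to fs − 51.4 kHz = 12.4 kHz.

12.4 kHz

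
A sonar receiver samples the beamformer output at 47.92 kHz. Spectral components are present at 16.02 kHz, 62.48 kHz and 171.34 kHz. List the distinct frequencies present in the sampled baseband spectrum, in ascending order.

14.56 kHz, 16.02 kHz, 20.34 kHz

fs/2 = 23.96 kHz.
16.02 kHz ≤ fs/2 = 23.96 kHz, passes unchanged.
62.48 kHz mod fs = 14.56 kHz.
14.56 kHz ≤ fs/2 = 23.96 kHz, appears at 14.56 kHz.
171.34 kHz mod fs = 27.58 kHz.
27.58 kHz > fs/2 = 23.96 kHz, folds to fs − 27.58 kHz = 20.34 kHz.
Distinct values: {14.56 kHz, 16.02 kHz, 20.34 kHz}.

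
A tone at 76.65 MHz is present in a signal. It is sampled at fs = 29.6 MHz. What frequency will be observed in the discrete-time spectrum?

12.15 MHz

76.65 MHz mod fs = 17.45 MHz.
17.45 MHz > fs/2 = 14.8 MHz, folds to fs − 17.45 MHz = 12.15 MHz.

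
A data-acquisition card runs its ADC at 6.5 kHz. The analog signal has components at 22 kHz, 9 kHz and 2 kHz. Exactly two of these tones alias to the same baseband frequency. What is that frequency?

fs/2 = 3.25 kHz.
22 kHz mod fs = 2.5 kHz.
2.5 kHz ≤ fs/2 = 3.25 kHz, appears at 2.5 kHz.
9 kHz mod fs = 2.5 kHz.
2.5 kHz ≤ fs/2 = 3.25 kHz, appears at 2.5 kHz.
2 kHz ≤ fs/2 = 3.25 kHz, passes unchanged.
9 kHz and 22 kHz both map to 2.5 kHz.

2.5 kHz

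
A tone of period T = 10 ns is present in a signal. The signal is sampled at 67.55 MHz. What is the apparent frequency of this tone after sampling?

32.45 MHz

T = 10 ns → f = 1/T = 100 MHz.
100 MHz mod fs = 32.45 MHz.
32.45 MHz ≤ fs/2 = 33.775 MHz, appears at 32.45 MHz.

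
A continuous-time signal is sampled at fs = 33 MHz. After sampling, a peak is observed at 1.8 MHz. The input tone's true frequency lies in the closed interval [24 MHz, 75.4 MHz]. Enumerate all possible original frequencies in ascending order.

Frequencies that alias to 1.8 MHz are k·fs ± 1.8 MHz for integer k ≥ 0.
k=0: 1.8 MHz.
k=1: 31.2 MHz, 34.8 MHz.
k=2: 64.2 MHz, 67.8 MHz.
k=3: 97.2 MHz, 100.8 MHz.
Within [24 MHz, 75.4 MHz]: 31.2 MHz, 34.8 MHz, 64.2 MHz, 67.8 MHz.

31.2 MHz, 34.8 MHz, 64.2 MHz, 67.8 MHz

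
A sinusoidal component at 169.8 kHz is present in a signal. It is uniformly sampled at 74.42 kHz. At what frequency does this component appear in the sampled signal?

169.8 kHz mod fs = 20.96 kHz.
20.96 kHz ≤ fs/2 = 37.21 kHz, appears at 20.96 kHz.

20.96 kHz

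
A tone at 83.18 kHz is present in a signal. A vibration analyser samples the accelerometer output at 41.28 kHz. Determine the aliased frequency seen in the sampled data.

83.18 kHz mod fs = 0.62 kHz.
0.62 kHz ≤ fs/2 = 20.64 kHz, appears at 0.62 kHz.

0.62 kHz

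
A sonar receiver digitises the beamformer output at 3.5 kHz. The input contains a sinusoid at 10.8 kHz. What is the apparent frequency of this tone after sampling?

10.8 kHz mod fs = 0.3 kHz.
0.3 kHz ≤ fs/2 = 1.75 kHz, appears at 0.3 kHz.

0.3 kHz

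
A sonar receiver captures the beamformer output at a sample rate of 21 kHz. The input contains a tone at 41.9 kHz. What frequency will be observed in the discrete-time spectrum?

41.9 kHz mod fs = 20.9 kHz.
20.9 kHz > fs/2 = 10.5 kHz, folds to fs − 20.9 kHz = 0.1 kHz.

0.1 kHz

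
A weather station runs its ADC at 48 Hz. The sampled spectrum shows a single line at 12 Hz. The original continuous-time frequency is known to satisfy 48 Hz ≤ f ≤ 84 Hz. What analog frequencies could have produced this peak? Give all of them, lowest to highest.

Frequencies that alias to 12 Hz are k·fs ± 12 Hz for integer k ≥ 0.
k=0: 12 Hz.
k=1: 36 Hz, 60 Hz.
k=2: 84 Hz, 108 Hz.
k=3: 132 Hz, 156 Hz.
Within [48 Hz, 84 Hz]: 60 Hz, 84 Hz.

60 Hz, 84 Hz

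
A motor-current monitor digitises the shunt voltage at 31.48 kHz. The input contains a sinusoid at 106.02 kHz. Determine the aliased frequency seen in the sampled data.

106.02 kHz mod fs = 11.58 kHz.
11.58 kHz ≤ fs/2 = 15.74 kHz, appears at 11.58 kHz.

11.58 kHz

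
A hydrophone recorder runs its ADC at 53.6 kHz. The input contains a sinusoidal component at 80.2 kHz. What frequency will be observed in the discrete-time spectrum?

80.2 kHz mod fs = 26.6 kHz.
26.6 kHz ≤ fs/2 = 26.8 kHz, appears at 26.6 kHz.

26.6 kHz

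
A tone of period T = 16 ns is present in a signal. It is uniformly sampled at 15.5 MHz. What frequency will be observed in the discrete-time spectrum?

T = 16 ns → f = 1/T = 62.5 MHz.
62.5 MHz mod fs = 0.5 MHz.
0.5 MHz ≤ fs/2 = 7.75 MHz, appears at 0.5 MHz.

0.5 MHz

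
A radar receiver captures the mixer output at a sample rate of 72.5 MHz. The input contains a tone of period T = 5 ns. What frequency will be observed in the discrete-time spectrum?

T = 5 ns → f = 1/T = 200 MHz.
200 MHz mod fs = 55 MHz.
55 MHz > fs/2 = 36.25 MHz, folds to fs − 55 MHz = 17.5 MHz.

17.5 MHz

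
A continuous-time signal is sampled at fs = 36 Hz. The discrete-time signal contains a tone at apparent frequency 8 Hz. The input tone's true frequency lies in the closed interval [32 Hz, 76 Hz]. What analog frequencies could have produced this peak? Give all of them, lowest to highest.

44 Hz, 64 Hz

Frequencies that alias to 8 Hz are k·fs ± 8 Hz for integer k ≥ 0.
k=0: 8 Hz.
k=1: 28 Hz, 44 Hz.
k=2: 64 Hz, 80 Hz.
k=3: 100 Hz, 116 Hz.
Within [32 Hz, 76 Hz]: 44 Hz, 64 Hz.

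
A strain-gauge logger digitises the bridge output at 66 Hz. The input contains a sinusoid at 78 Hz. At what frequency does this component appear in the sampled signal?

78 Hz mod fs = 12 Hz.
12 Hz ≤ fs/2 = 33 Hz, appears at 12 Hz.

12 Hz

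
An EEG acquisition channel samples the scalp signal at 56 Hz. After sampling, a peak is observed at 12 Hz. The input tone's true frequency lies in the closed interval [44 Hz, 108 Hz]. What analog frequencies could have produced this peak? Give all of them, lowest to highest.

Frequencies that alias to 12 Hz are k·fs ± 12 Hz for integer k ≥ 0.
k=0: 12 Hz.
k=1: 44 Hz, 68 Hz.
k=2: 100 Hz, 124 Hz.
k=3: 156 Hz, 180 Hz.
Within [44 Hz, 108 Hz]: 44 Hz, 68 Hz, 100 Hz.

44 Hz, 68 Hz, 100 Hz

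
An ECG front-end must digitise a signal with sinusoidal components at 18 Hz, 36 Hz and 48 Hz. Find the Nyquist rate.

96 Hz

Highest-frequency component: 48 Hz.
Nyquist rate = 2 × 48 Hz = 96 Hz.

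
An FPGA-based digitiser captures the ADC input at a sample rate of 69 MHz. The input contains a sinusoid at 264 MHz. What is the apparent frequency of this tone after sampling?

264 MHz mod fs = 57 MHz.
57 MHz > fs/2 = 34.5 MHz, folds to fs − 57 MHz = 12 MHz.

12 MHz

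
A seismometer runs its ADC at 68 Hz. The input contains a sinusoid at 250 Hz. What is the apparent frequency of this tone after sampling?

22 Hz

250 Hz mod fs = 46 Hz.
46 Hz > fs/2 = 34 Hz, folds to fs − 46 Hz = 22 Hz.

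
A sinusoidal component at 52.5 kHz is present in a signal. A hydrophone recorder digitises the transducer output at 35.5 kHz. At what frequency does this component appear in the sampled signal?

52.5 kHz mod fs = 17 kHz.
17 kHz ≤ fs/2 = 17.75 kHz, appears at 17 kHz.

17 kHz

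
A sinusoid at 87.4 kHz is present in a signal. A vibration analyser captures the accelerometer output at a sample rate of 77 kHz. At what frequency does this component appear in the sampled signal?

10.4 kHz

87.4 kHz mod fs = 10.4 kHz.
10.4 kHz ≤ fs/2 = 38.5 kHz, appears at 10.4 kHz.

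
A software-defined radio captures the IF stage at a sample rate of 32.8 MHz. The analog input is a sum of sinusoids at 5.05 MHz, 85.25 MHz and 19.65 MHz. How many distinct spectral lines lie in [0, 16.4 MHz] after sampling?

2

fs/2 = 16.4 MHz.
5.05 MHz ≤ fs/2 = 16.4 MHz, passes unchanged.
85.25 MHz mod fs = 19.65 MHz.
19.65 MHz > fs/2 = 16.4 MHz, folds to fs − 19.65 MHz = 13.15 MHz.
19.65 MHz > fs/2 = 16.4 MHz, folds to fs − 19.65 MHz = 13.15 MHz.
Distinct values: {5.05 MHz, 13.15 MHz} → 2.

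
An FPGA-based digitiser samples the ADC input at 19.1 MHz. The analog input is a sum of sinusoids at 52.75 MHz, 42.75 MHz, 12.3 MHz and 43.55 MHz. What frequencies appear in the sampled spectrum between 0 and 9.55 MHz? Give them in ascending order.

fs/2 = 9.55 MHz.
52.75 MHz mod fs = 14.55 MHz.
14.55 MHz > fs/2 = 9.55 MHz, folds to fs − 14.55 MHz = 4.55 MHz.
42.75 MHz mod fs = 4.55 MHz.
4.55 MHz ≤ fs/2 = 9.55 MHz, appears at 4.55 MHz.
12.3 MHz > fs/2 = 9.55 MHz, folds to fs − 12.3 MHz = 6.8 MHz.
43.55 MHz mod fs = 5.35 MHz.
5.35 MHz ≤ fs/2 = 9.55 MHz, appears at 5.35 MHz.
Distinct values: {4.55 MHz, 5.35 MHz, 6.8 MHz}.

4.55 MHz, 5.35 MHz, 6.8 MHz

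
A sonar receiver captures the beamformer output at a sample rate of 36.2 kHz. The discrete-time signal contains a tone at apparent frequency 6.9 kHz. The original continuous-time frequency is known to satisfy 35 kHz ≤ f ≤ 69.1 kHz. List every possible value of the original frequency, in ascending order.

Frequencies that alias to 6.9 kHz are k·fs ± 6.9 kHz for integer k ≥ 0.
k=0: 6.9 kHz.
k=1: 29.3 kHz, 43.1 kHz.
k=2: 65.5 kHz, 79.3 kHz.
k=3: 101.7 kHz, 115.5 kHz.
Within [35 kHz, 69.1 kHz]: 43.1 kHz, 65.5 kHz.

43.1 kHz, 65.5 kHz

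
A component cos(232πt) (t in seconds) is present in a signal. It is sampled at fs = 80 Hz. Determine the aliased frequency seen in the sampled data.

36 Hz

ω = 232π rad/s → f = ω/(2π) = 116 Hz.
116 Hz mod fs = 36 Hz.
36 Hz ≤ fs/2 = 40 Hz, appears at 36 Hz.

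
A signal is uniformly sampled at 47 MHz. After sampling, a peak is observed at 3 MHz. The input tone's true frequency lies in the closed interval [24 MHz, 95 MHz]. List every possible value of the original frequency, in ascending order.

Frequencies that alias to 3 MHz are k·fs ± 3 MHz for integer k ≥ 0.
k=0: 3 MHz.
k=1: 44 MHz, 50 MHz.
k=2: 91 MHz, 97 MHz.
k=3: 138 MHz, 144 MHz.
Within [24 MHz, 95 MHz]: 44 MHz, 50 MHz, 91 MHz.

44 MHz, 50 MHz, 91 MHz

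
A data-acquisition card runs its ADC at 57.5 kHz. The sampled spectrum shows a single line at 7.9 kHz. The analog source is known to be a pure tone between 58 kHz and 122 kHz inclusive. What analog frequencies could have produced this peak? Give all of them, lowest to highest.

65.4 kHz, 107.1 kHz

Frequencies that alias to 7.9 kHz are k·fs ± 7.9 kHz for integer k ≥ 0.
k=0: 7.9 kHz.
k=1: 49.6 kHz, 65.4 kHz.
k=2: 107.1 kHz, 122.9 kHz.
k=3: 164.6 kHz, 180.4 kHz.
Within [58 kHz, 122 kHz]: 65.4 kHz, 107.1 kHz.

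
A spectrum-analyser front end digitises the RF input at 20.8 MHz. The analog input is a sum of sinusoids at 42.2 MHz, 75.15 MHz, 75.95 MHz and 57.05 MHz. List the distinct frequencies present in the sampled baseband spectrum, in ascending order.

fs/2 = 10.4 MHz.
42.2 MHz mod fs = 0.6 MHz.
0.6 MHz ≤ fs/2 = 10.4 MHz, appears at 0.6 MHz.
75.15 MHz mod fs = 12.75 MHz.
12.75 MHz > fs/2 = 10.4 MHz, folds to fs − 12.75 MHz = 8.05 MHz.
75.95 MHz mod fs = 13.55 MHz.
13.55 MHz > fs/2 = 10.4 MHz, folds to fs − 13.55 MHz = 7.25 MHz.
57.05 MHz mod fs = 15.45 MHz.
15.45 MHz > fs/2 = 10.4 MHz, folds to fs − 15.45 MHz = 5.35 MHz.
Distinct values: {0.6 MHz, 5.35 MHz, 7.25 MHz, 8.05 MHz}.

0.6 MHz, 5.35 MHz, 7.25 MHz, 8.05 MHz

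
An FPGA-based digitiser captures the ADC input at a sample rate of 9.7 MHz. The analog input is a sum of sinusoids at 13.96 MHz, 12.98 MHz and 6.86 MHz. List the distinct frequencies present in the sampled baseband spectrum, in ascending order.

fs/2 = 4.85 MHz.
13.96 MHz mod fs = 4.26 MHz.
4.26 MHz ≤ fs/2 = 4.85 MHz, appears at 4.26 MHz.
12.98 MHz mod fs = 3.28 MHz.
3.28 MHz ≤ fs/2 = 4.85 MHz, appears at 3.28 MHz.
6.86 MHz > fs/2 = 4.85 MHz, folds to fs − 6.86 MHz = 2.84 MHz.
Distinct values: {2.84 MHz, 3.28 MHz, 4.26 MHz}.

2.84 MHz, 3.28 MHz, 4.26 MHz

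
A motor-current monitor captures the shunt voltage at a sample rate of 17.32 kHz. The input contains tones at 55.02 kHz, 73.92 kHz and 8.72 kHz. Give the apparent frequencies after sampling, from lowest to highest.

fs/2 = 8.66 kHz.
55.02 kHz mod fs = 3.06 kHz.
3.06 kHz ≤ fs/2 = 8.66 kHz, appears at 3.06 kHz.
73.92 kHz mod fs = 4.64 kHz.
4.64 kHz ≤ fs/2 = 8.66 kHz, appears at 4.64 kHz.
8.72 kHz > fs/2 = 8.66 kHz, folds to fs − 8.72 kHz = 8.6 kHz.
Distinct values: {3.06 kHz, 4.64 kHz, 8.6 kHz}.

3.06 kHz, 4.64 kHz, 8.6 kHz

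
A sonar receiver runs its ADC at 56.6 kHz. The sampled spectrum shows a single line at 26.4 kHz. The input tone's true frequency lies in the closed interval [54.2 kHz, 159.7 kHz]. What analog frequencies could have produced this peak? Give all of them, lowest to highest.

Frequencies that alias to 26.4 kHz are k·fs ± 26.4 kHz for integer k ≥ 0.
k=0: 26.4 kHz.
k=1: 30.2 kHz, 83 kHz.
k=2: 86.8 kHz, 139.6 kHz.
k=3: 143.4 kHz, 196.2 kHz.
k=4: 200 kHz, 252.8 kHz.
Within [54.2 kHz, 159.7 kHz]: 83 kHz, 86.8 kHz, 139.6 kHz, 143.4 kHz.

83 kHz, 86.8 kHz, 139.6 kHz, 143.4 kHz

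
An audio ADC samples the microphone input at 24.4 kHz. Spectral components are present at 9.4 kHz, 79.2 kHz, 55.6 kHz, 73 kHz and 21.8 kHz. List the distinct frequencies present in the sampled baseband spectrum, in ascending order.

fs/2 = 12.2 kHz.
9.4 kHz ≤ fs/2 = 12.2 kHz, passes unchanged.
79.2 kHz mod fs = 6 kHz.
6 kHz ≤ fs/2 = 12.2 kHz, appears at 6 kHz.
55.6 kHz mod fs = 6.8 kHz.
6.8 kHz ≤ fs/2 = 12.2 kHz, appears at 6.8 kHz.
73 kHz mod fs = 24.2 kHz.
24.2 kHz > fs/2 = 12.2 kHz, folds to fs − 24.2 kHz = 0.2 kHz.
21.8 kHz > fs/2 = 12.2 kHz, folds to fs − 21.8 kHz = 2.6 kHz.
Distinct values: {0.2 kHz, 2.6 kHz, 6 kHz, 6.8 kHz, 9.4 kHz}.

0.2 kHz, 2.6 kHz, 6 kHz, 6.8 kHz, 9.4 kHz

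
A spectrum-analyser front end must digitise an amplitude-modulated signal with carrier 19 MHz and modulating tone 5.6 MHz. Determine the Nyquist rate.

49.2 MHz

AM sidebands sit at fc ± fm = 13.4 MHz and 24.6 MHz.
Highest-frequency component: 24.6 MHz.
Nyquist rate = 2 × 24.6 MHz = 49.2 MHz.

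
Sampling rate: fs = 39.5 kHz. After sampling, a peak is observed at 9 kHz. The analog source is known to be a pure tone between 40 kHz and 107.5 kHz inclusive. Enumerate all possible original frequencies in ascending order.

Frequencies that alias to 9 kHz are k·fs ± 9 kHz for integer k ≥ 0.
k=0: 9 kHz.
k=1: 30.5 kHz, 48.5 kHz.
k=2: 70 kHz, 88 kHz.
k=3: 109.5 kHz, 127.5 kHz.
Within [40 kHz, 107.5 kHz]: 48.5 kHz, 70 kHz, 88 kHz.

48.5 kHz, 70 kHz, 88 kHz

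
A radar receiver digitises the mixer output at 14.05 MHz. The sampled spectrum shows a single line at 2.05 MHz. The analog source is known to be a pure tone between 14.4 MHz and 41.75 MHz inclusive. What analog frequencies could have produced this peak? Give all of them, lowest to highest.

16.1 MHz, 26.05 MHz, 30.15 MHz, 40.1 MHz

Frequencies that alias to 2.05 MHz are k·fs ± 2.05 MHz for integer k ≥ 0.
k=0: 2.05 MHz.
k=1: 12 MHz, 16.1 MHz.
k=2: 26.05 MHz, 30.15 MHz.
k=3: 40.1 MHz, 44.2 MHz.
k=4: 54.15 MHz, 58.25 MHz.
Within [14.4 MHz, 41.75 MHz]: 16.1 MHz, 26.05 MHz, 30.15 MHz, 40.1 MHz.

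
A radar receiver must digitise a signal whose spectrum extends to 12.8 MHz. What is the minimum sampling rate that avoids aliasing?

25.6 MHz

Nyquist rate = 2 × 12.8 MHz = 25.6 MHz.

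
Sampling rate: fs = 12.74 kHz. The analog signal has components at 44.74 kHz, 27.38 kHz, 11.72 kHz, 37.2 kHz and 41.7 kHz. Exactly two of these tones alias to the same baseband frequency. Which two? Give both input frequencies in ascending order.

11.72 kHz, 37.2 kHz

fs/2 = 6.37 kHz.
44.74 kHz mod fs = 6.52 kHz.
6.52 kHz > fs/2 = 6.37 kHz, folds to fs − 6.52 kHz = 6.22 kHz.
27.38 kHz mod fs = 1.9 kHz.
1.9 kHz ≤ fs/2 = 6.37 kHz, appears at 1.9 kHz.
11.72 kHz > fs/2 = 6.37 kHz, folds to fs − 11.72 kHz = 1.02 kHz.
37.2 kHz mod fs = 11.72 kHz.
11.72 kHz > fs/2 = 6.37 kHz, folds to fs − 11.72 kHz = 1.02 kHz.
41.7 kHz mod fs = 3.48 kHz.
3.48 kHz ≤ fs/2 = 6.37 kHz, appears at 3.48 kHz.
11.72 kHz and 37.2 kHz both map to 1.02 kHz.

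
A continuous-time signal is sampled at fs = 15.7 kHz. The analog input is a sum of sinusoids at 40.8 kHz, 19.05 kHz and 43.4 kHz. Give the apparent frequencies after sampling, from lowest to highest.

3.35 kHz, 3.7 kHz, 6.3 kHz

fs/2 = 7.85 kHz.
40.8 kHz mod fs = 9.4 kHz.
9.4 kHz > fs/2 = 7.85 kHz, folds to fs − 9.4 kHz = 6.3 kHz.
19.05 kHz mod fs = 3.35 kHz.
3.35 kHz ≤ fs/2 = 7.85 kHz, appears at 3.35 kHz.
43.4 kHz mod fs = 12 kHz.
12 kHz > fs/2 = 7.85 kHz, folds to fs − 12 kHz = 3.7 kHz.
Distinct values: {3.35 kHz, 3.7 kHz, 6.3 kHz}.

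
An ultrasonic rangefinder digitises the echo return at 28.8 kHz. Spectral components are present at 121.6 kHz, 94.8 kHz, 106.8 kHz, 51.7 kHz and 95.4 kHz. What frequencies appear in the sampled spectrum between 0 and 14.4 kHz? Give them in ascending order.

5.9 kHz, 6.4 kHz, 8.4 kHz, 9 kHz

fs/2 = 14.4 kHz.
121.6 kHz mod fs = 6.4 kHz.
6.4 kHz ≤ fs/2 = 14.4 kHz, appears at 6.4 kHz.
94.8 kHz mod fs = 8.4 kHz.
8.4 kHz ≤ fs/2 = 14.4 kHz, appears at 8.4 kHz.
106.8 kHz mod fs = 20.4 kHz.
20.4 kHz > fs/2 = 14.4 kHz, folds to fs − 20.4 kHz = 8.4 kHz.
51.7 kHz mod fs = 22.9 kHz.
22.9 kHz > fs/2 = 14.4 kHz, folds to fs − 22.9 kHz = 5.9 kHz.
95.4 kHz mod fs = 9 kHz.
9 kHz ≤ fs/2 = 14.4 kHz, appears at 9 kHz.
Distinct values: {5.9 kHz, 6.4 kHz, 8.4 kHz, 9 kHz}.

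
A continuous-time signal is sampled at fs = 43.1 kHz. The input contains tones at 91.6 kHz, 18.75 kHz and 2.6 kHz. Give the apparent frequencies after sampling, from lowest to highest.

fs/2 = 21.55 kHz.
91.6 kHz mod fs = 5.4 kHz.
5.4 kHz ≤ fs/2 = 21.55 kHz, appears at 5.4 kHz.
18.75 kHz ≤ fs/2 = 21.55 kHz, passes unchanged.
2.6 kHz ≤ fs/2 = 21.55 kHz, passes unchanged.
Distinct values: {2.6 kHz, 5.4 kHz, 18.75 kHz}.

2.6 kHz, 5.4 kHz, 18.75 kHz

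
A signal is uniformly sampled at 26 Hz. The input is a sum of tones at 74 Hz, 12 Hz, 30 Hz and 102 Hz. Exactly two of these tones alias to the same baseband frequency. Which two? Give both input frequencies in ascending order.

30 Hz, 74 Hz

fs/2 = 13 Hz.
74 Hz mod fs = 22 Hz.
22 Hz > fs/2 = 13 Hz, folds to fs − 22 Hz = 4 Hz.
12 Hz ≤ fs/2 = 13 Hz, passes unchanged.
30 Hz mod fs = 4 Hz.
4 Hz ≤ fs/2 = 13 Hz, appears at 4 Hz.
102 Hz mod fs = 24 Hz.
24 Hz > fs/2 = 13 Hz, folds to fs − 24 Hz = 2 Hz.
30 Hz and 74 Hz both map to 4 Hz.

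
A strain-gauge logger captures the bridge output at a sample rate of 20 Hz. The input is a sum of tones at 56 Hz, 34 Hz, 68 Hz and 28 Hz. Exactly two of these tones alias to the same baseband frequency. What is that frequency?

8 Hz

fs/2 = 10 Hz.
56 Hz mod fs = 16 Hz.
16 Hz > fs/2 = 10 Hz, folds to fs − 16 Hz = 4 Hz.
34 Hz mod fs = 14 Hz.
14 Hz > fs/2 = 10 Hz, folds to fs − 14 Hz = 6 Hz.
68 Hz mod fs = 8 Hz.
8 Hz ≤ fs/2 = 10 Hz, appears at 8 Hz.
28 Hz mod fs = 8 Hz.
8 Hz ≤ fs/2 = 10 Hz, appears at 8 Hz.
28 Hz and 68 Hz both map to 8 Hz.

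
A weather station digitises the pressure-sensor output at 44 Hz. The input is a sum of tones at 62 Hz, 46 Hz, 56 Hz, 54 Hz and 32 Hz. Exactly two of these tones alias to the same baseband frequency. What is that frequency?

fs/2 = 22 Hz.
62 Hz mod fs = 18 Hz.
18 Hz ≤ fs/2 = 22 Hz, appears at 18 Hz.
46 Hz mod fs = 2 Hz.
2 Hz ≤ fs/2 = 22 Hz, appears at 2 Hz.
56 Hz mod fs = 12 Hz.
12 Hz ≤ fs/2 = 22 Hz, appears at 12 Hz.
54 Hz mod fs = 10 Hz.
10 Hz ≤ fs/2 = 22 Hz, appears at 10 Hz.
32 Hz > fs/2 = 22 Hz, folds to fs − 32 Hz = 12 Hz.
32 Hz and 56 Hz both map to 12 Hz.

12 Hz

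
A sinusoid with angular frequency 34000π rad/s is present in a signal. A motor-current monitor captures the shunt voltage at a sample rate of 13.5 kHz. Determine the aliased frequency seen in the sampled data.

ω = 34000π rad/s → f = ω/(2π) = 17000 Hz = 17 kHz.
17 kHz mod fs = 3.5 kHz.
3.5 kHz ≤ fs/2 = 6.75 kHz, appears at 3.5 kHz.

3.5 kHz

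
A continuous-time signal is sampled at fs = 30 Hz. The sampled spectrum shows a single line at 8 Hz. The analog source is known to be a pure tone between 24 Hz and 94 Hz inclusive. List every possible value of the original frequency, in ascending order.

38 Hz, 52 Hz, 68 Hz, 82 Hz

Frequencies that alias to 8 Hz are k·fs ± 8 Hz for integer k ≥ 0.
k=0: 8 Hz.
k=1: 22 Hz, 38 Hz.
k=2: 52 Hz, 68 Hz.
k=3: 82 Hz, 98 Hz.
k=4: 112 Hz, 128 Hz.
Within [24 Hz, 94 Hz]: 38 Hz, 52 Hz, 68 Hz, 82 Hz.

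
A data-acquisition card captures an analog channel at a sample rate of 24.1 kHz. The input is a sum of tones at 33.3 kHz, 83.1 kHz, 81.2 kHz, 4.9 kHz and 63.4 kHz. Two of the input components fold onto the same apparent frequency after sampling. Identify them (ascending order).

fs/2 = 12.05 kHz.
33.3 kHz mod fs = 9.2 kHz.
9.2 kHz ≤ fs/2 = 12.05 kHz, appears at 9.2 kHz.
83.1 kHz mod fs = 10.8 kHz.
10.8 kHz ≤ fs/2 = 12.05 kHz, appears at 10.8 kHz.
81.2 kHz mod fs = 8.9 kHz.
8.9 kHz ≤ fs/2 = 12.05 kHz, appears at 8.9 kHz.
4.9 kHz ≤ fs/2 = 12.05 kHz, passes unchanged.
63.4 kHz mod fs = 15.2 kHz.
15.2 kHz > fs/2 = 12.05 kHz, folds to fs − 15.2 kHz = 8.9 kHz.
63.4 kHz and 81.2 kHz both map to 8.9 kHz.

63.4 kHz, 81.2 kHz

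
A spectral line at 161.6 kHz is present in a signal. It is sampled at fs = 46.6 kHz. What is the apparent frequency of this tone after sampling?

21.8 kHz

161.6 kHz mod fs = 21.8 kHz.
21.8 kHz ≤ fs/2 = 23.3 kHz, appears at 21.8 kHz.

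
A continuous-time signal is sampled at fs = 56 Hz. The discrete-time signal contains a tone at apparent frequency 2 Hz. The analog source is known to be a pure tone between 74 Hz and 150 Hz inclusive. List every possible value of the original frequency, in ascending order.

Frequencies that alias to 2 Hz are k·fs ± 2 Hz for integer k ≥ 0.
k=0: 2 Hz.
k=1: 54 Hz, 58 Hz.
k=2: 110 Hz, 114 Hz.
k=3: 166 Hz, 170 Hz.
Within [74 Hz, 150 Hz]: 110 Hz, 114 Hz.

110 Hz, 114 Hz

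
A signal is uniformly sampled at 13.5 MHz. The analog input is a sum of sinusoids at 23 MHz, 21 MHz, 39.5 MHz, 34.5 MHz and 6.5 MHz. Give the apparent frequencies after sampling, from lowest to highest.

1 MHz, 4 MHz, 6 MHz, 6.5 MHz

fs/2 = 6.75 MHz.
23 MHz mod fs = 9.5 MHz.
9.5 MHz > fs/2 = 6.75 MHz, folds to fs − 9.5 MHz = 4 MHz.
21 MHz mod fs = 7.5 MHz.
7.5 MHz > fs/2 = 6.75 MHz, folds to fs − 7.5 MHz = 6 MHz.
39.5 MHz mod fs = 12.5 MHz.
12.5 MHz > fs/2 = 6.75 MHz, folds to fs − 12.5 MHz = 1 MHz.
34.5 MHz mod fs = 7.5 MHz.
7.5 MHz > fs/2 = 6.75 MHz, folds to fs − 7.5 MHz = 6 MHz.
6.5 MHz ≤ fs/2 = 6.75 MHz, passes unchanged.
Distinct values: {1 MHz, 4 MHz, 6 MHz, 6.5 MHz}.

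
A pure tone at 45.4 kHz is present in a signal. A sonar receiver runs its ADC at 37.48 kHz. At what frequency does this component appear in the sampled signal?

7.92 kHz

45.4 kHz mod fs = 7.92 kHz.
7.92 kHz ≤ fs/2 = 18.74 kHz, appears at 7.92 kHz.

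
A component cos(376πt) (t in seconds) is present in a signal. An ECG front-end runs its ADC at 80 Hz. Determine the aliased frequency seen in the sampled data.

ω = 376π rad/s → f = ω/(2π) = 188 Hz.
188 Hz mod fs = 28 Hz.
28 Hz ≤ fs/2 = 40 Hz, appears at 28 Hz.

28 Hz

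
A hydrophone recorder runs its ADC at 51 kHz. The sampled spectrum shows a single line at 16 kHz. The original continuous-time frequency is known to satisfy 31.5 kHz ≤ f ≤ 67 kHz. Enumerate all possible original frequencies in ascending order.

Frequencies that alias to 16 kHz are k·fs ± 16 kHz for integer k ≥ 0.
k=0: 16 kHz.
k=1: 35 kHz, 67 kHz.
k=2: 86 kHz, 118 kHz.
Within [31.5 kHz, 67 kHz]: 35 kHz, 67 kHz.

35 kHz, 67 kHz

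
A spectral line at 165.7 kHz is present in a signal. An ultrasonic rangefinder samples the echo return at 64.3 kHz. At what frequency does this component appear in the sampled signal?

165.7 kHz mod fs = 37.1 kHz.
37.1 kHz > fs/2 = 32.15 kHz, folds to fs − 37.1 kHz = 27.2 kHz.

27.2 kHz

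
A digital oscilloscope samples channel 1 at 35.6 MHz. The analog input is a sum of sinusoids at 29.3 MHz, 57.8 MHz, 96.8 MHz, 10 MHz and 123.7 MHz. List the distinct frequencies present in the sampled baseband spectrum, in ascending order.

6.3 MHz, 10 MHz, 13.4 MHz, 16.9 MHz

fs/2 = 17.8 MHz.
29.3 MHz > fs/2 = 17.8 MHz, folds to fs − 29.3 MHz = 6.3 MHz.
57.8 MHz mod fs = 22.2 MHz.
22.2 MHz > fs/2 = 17.8 MHz, folds to fs − 22.2 MHz = 13.4 MHz.
96.8 MHz mod fs = 25.6 MHz.
25.6 MHz > fs/2 = 17.8 MHz, folds to fs − 25.6 MHz = 10 MHz.
10 MHz ≤ fs/2 = 17.8 MHz, passes unchanged.
123.7 MHz mod fs = 16.9 MHz.
16.9 MHz ≤ fs/2 = 17.8 MHz, appears at 16.9 MHz.
Distinct values: {6.3 MHz, 10 MHz, 13.4 MHz, 16.9 MHz}.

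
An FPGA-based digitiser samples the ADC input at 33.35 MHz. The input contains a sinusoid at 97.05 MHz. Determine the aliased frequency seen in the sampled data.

97.05 MHz mod fs = 30.35 MHz.
30.35 MHz > fs/2 = 16.675 MHz, folds to fs − 30.35 MHz = 3 MHz.

3 MHz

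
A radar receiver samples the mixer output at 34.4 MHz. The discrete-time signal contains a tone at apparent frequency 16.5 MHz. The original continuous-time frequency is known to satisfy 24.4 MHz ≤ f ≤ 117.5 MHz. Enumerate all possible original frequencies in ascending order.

50.9 MHz, 52.3 MHz, 85.3 MHz, 86.7 MHz

Frequencies that alias to 16.5 MHz are k·fs ± 16.5 MHz for integer k ≥ 0.
k=0: 16.5 MHz.
k=1: 17.9 MHz, 50.9 MHz.
k=2: 52.3 MHz, 85.3 MHz.
k=3: 86.7 MHz, 119.7 MHz.
k=4: 121.1 MHz, 154.1 MHz.
Within [24.4 MHz, 117.5 MHz]: 50.9 MHz, 52.3 MHz, 85.3 MHz, 86.7 MHz.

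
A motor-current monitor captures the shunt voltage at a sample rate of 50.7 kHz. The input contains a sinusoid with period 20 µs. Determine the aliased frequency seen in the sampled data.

T = 20 µs → f = 1/T = 50 kHz.
50 kHz > fs/2 = 25.35 kHz, folds to fs − 50 kHz = 0.7 kHz.

0.7 kHz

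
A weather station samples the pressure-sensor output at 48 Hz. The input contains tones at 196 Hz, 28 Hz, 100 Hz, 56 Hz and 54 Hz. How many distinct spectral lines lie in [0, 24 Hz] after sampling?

fs/2 = 24 Hz.
196 Hz mod fs = 4 Hz.
4 Hz ≤ fs/2 = 24 Hz, appears at 4 Hz.
28 Hz > fs/2 = 24 Hz, folds to fs − 28 Hz = 20 Hz.
100 Hz mod fs = 4 Hz.
4 Hz ≤ fs/2 = 24 Hz, appears at 4 Hz.
56 Hz mod fs = 8 Hz.
8 Hz ≤ fs/2 = 24 Hz, appears at 8 Hz.
54 Hz mod fs = 6 Hz.
6 Hz ≤ fs/2 = 24 Hz, appears at 6 Hz.
Distinct values: {4 Hz, 6 Hz, 8 Hz, 20 Hz} → 4.

4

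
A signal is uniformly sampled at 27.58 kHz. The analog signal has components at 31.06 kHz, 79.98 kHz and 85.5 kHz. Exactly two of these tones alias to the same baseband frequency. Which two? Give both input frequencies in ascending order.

fs/2 = 13.79 kHz.
31.06 kHz mod fs = 3.48 kHz.
3.48 kHz ≤ fs/2 = 13.79 kHz, appears at 3.48 kHz.
79.98 kHz mod fs = 24.82 kHz.
24.82 kHz > fs/2 = 13.79 kHz, folds to fs − 24.82 kHz = 2.76 kHz.
85.5 kHz mod fs = 2.76 kHz.
2.76 kHz ≤ fs/2 = 13.79 kHz, appears at 2.76 kHz.
79.98 kHz and 85.5 kHz both map to 2.76 kHz.

79.98 kHz, 85.5 kHz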